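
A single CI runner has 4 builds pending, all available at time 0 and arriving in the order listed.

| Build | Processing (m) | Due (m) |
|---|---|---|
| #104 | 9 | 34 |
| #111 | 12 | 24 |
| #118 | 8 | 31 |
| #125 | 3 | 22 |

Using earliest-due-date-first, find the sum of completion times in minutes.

73

EDD (increasing due date): #125 #111 #118 #104.
#125: 0→3
#111: 3→15
#118: 15→23
#104: 23→32
Sum = 3+15+23+32 = 73.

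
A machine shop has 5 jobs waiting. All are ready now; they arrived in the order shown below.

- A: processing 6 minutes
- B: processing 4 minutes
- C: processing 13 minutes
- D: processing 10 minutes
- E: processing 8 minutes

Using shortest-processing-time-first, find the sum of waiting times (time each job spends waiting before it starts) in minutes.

60

SPT (increasing processing time): B A E D C.
B: waits 0, runs 0→4
A: waits 4, runs 4→10
E: waits 10, runs 10→18
D: waits 18, runs 18→28
C: waits 28, runs 28→41
Sum = 0+4+10+18+28 = 60.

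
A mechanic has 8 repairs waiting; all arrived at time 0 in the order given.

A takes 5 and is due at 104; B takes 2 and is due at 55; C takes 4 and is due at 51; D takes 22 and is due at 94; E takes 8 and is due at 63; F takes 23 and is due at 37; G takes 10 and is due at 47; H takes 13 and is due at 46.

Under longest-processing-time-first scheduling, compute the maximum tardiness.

34

LPT (decreasing processing time): F D H G E A C B.
F: 0→23, due 37, tardiness 0
D: 23→45, due 94, tardiness 0
H: 45→58, due 46, tardiness 12
G: 58→68, due 47, tardiness 21
E: 68→76, due 63, tardiness 13
A: 76→81, due 104, tardiness 0
C: 81→85, due 51, tardiness 34
B: 85→87, due 55, tardiness 32
Maximum = 34.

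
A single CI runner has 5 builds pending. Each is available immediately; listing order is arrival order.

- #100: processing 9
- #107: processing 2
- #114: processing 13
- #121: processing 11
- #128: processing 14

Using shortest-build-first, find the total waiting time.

SPT (increasing processing time): #107 #100 #121 #114 #128.
#107: waits 0, runs 0→2
#100: waits 2, runs 2→11
#121: waits 11, runs 11→22
#114: waits 22, runs 22→35
#128: waits 35, runs 35→49
Sum = 0+2+11+22+35 = 70.

70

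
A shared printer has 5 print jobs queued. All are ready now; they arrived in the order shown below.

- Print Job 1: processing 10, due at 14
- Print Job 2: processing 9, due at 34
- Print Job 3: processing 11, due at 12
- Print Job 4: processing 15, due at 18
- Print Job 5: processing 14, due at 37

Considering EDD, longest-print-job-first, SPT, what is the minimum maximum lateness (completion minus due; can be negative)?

22

EDD (increasing due date): Print Job 3 Print Job 1 Print Job 4 Print Job 2 Print Job 5.
Print Job 3: 0→11, due 12, lateness -1
Print Job 1: 11→21, due 14, lateness 7
Print Job 4: 21→36, due 18, lateness 18
Print Job 2: 36→45, due 34, lateness 11
Print Job 5: 45→59, due 37, lateness 22
Maximum = 22.
LPT (decreasing processing time): Print Job 4 Print Job 5 Print Job 3 Print Job 1 Print Job 2.
Print Job 4: 0→15, due 18, lateness -3
Print Job 5: 15→29, due 37, lateness -8
Print Job 3: 29→40, due 12, lateness 28
Print Job 1: 40→50, due 14, lateness 36
Print Job 2: 50→59, due 34, lateness 25
Maximum = 36.
SPT (increasing processing time): Print Job 2 Print Job 1 Print Job 3 Print Job 5 Print Job 4.
Print Job 2: 0→9, due 34, lateness -25
Print Job 1: 9→19, due 14, lateness 5
Print Job 3: 19→30, due 12, lateness 18
Print Job 5: 30→44, due 37, lateness 7
Print Job 4: 44→59, due 18, lateness 41
Maximum = 41.
EDD 22, LPT 36, SPT 41 → minimum 22.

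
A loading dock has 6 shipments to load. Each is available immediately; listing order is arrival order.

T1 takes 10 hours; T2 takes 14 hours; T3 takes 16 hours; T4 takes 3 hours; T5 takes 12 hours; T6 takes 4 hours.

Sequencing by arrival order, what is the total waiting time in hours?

FIFO (arrival order): T1 T2 T3 T4 T5 T6.
T1: waits 0, runs 0→10
T2: waits 10, runs 10→24
T3: waits 24, runs 24→40
T4: waits 40, runs 40→43
T5: waits 43, runs 43→55
T6: waits 55, runs 55→59
Sum = 0+10+24+40+43+55 = 172.

172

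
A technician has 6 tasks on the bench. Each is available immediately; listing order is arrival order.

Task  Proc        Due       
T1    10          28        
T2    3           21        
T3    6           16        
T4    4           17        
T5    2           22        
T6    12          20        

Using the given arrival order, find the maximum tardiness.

17

FIFO (arrival order): T1 T2 T3 T4 T5 T6.
T1: 0→10, due 28, tardiness 0
T2: 10→13, due 21, tardiness 0
T3: 13→19, due 16, tardiness 3
T4: 19→23, due 17, tardiness 6
T5: 23→25, due 22, tardiness 3
T6: 25→37, due 20, tardiness 17
Maximum = 17.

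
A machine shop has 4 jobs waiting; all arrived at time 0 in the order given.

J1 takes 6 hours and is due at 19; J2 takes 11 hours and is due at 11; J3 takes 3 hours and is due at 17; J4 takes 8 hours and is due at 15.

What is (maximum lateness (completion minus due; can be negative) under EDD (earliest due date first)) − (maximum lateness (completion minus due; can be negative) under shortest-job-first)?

-8

EDD (increasing due date): J2 J4 J3 J1.
J2: 0→11, due 11, lateness 0
J4: 11→19, due 15, lateness 4
J3: 19→22, due 17, lateness 5
J1: 22→28, due 19, lateness 9
Maximum = 9.
SPT (increasing processing time): J3 J1 J4 J2.
J3: 0→3, due 17, lateness -14
J1: 3→9, due 19, lateness -10
J4: 9→17, due 15, lateness 2
J2: 17→28, due 11, lateness 17
Maximum = 17.
Difference = 9 − 17 = -8.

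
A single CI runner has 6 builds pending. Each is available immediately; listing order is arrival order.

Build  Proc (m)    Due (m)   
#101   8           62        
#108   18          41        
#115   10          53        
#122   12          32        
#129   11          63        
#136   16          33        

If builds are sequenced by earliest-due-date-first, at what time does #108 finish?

46

EDD (increasing due date): #122 #136 #108 #115 #101 #129.
#122: 0→12
#136: 12→28
#108: 28→46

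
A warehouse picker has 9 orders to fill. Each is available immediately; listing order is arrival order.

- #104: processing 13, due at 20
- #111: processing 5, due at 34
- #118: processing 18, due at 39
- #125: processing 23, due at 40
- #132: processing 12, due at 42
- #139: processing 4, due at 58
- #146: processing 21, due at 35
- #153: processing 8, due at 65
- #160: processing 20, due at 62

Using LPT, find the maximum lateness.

86

LPT (decreasing processing time): #125 #146 #160 #118 #104 #132 #153 #111 #139.
#125: 0→23, due 40, lateness -17
#146: 23→44, due 35, lateness 9
#160: 44→64, due 62, lateness 2
#118: 64→82, due 39, lateness 43
#104: 82→95, due 20, lateness 75
#132: 95→107, due 42, lateness 65
#153: 107→115, due 65, lateness 50
#111: 115→120, due 34, lateness 86
#139: 120→124, due 58, lateness 66
Maximum = 86.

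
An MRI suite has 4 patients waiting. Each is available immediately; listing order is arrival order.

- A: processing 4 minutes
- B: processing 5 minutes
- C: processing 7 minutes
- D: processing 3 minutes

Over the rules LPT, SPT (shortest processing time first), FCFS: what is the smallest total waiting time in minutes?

LPT (decreasing processing time): C B A D.
C: waits 0, runs 0→7
B: waits 7, runs 7→12
A: waits 12, runs 12→16
D: waits 16, runs 16→19
Sum = 0+7+12+16 = 35.
SPT (increasing processing time): D A B C.
D: waits 0, runs 0→3
A: waits 3, runs 3→7
B: waits 7, runs 7→12
C: waits 12, runs 12→19
Sum = 0+3+7+12 = 22.
FIFO (arrival order): A B C D.
A: waits 0, runs 0→4
B: waits 4, runs 4→9
C: waits 9, runs 9→16
D: waits 16, runs 16→19
Sum = 0+4+9+16 = 29.
LPT 35, SPT 22, FIFO 29 → minimum 22.

22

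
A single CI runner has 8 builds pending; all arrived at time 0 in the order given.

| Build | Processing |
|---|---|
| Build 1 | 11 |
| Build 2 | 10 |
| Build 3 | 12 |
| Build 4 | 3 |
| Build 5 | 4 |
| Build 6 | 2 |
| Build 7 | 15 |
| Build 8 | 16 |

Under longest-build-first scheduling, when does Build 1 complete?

54

LPT (decreasing processing time): Build 8 Build 7 Build 3 Build 1 Build 2 Build 5 Build 4 Build 6.
Build 8: 0→16
Build 7: 16→31
Build 3: 31→43
Build 1: 43→54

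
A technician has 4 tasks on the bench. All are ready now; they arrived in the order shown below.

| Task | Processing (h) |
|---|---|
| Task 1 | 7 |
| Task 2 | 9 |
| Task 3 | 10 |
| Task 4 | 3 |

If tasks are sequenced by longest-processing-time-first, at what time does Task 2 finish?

LPT (decreasing processing time): Task 3 Task 2 Task 1 Task 4.
Task 3: 0→10
Task 2: 10→19

19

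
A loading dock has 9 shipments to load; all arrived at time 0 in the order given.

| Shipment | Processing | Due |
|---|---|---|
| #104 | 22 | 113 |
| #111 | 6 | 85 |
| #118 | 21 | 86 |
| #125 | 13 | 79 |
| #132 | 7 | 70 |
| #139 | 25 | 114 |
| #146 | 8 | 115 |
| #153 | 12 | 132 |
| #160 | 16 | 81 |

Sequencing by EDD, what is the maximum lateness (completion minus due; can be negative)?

3

EDD (increasing due date): #132 #125 #160 #111 #118 #104 #139 #146 #153.
#132: 0→7, due 70, lateness -63
#125: 7→20, due 79, lateness -59
#160: 20→36, due 81, lateness -45
#111: 36→42, due 85, lateness -43
#118: 42→63, due 86, lateness -23
#104: 63→85, due 113, lateness -28
#139: 85→110, due 114, lateness -4
#146: 110→118, due 115, lateness 3
#153: 118→130, due 132, lateness -2
Maximum = 3.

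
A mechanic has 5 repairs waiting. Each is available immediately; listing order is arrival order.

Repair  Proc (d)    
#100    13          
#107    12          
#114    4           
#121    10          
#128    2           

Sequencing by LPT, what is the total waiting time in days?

LPT (decreasing processing time): #100 #107 #121 #114 #128.
#100: waits 0, runs 0→13
#107: waits 13, runs 13→25
#121: waits 25, runs 25→35
#114: waits 35, runs 35→39
#128: waits 39, runs 39→41
Sum = 0+13+25+35+39 = 112.

112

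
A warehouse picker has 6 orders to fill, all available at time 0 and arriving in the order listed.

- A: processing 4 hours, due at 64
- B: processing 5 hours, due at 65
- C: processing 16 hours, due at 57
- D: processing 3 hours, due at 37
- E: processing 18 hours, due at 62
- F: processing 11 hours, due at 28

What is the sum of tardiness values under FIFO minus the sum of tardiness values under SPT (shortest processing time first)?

29

FIFO (arrival order): A B C D E F.
A: 0→4, due 64, tardiness 0
B: 4→9, due 65, tardiness 0
C: 9→25, due 57, tardiness 0
D: 25→28, due 37, tardiness 0
E: 28→46, due 62, tardiness 0
F: 46→57, due 28, tardiness 29
Sum = 0+0+0+0+0+29 = 29.
SPT (increasing processing time): D A B F C E.
D: 0→3, due 37, tardiness 0
A: 3→7, due 64, tardiness 0
B: 7→12, due 65, tardiness 0
F: 12→23, due 28, tardiness 0
C: 23→39, due 57, tardiness 0
E: 39→57, due 62, tardiness 0
Sum = 0+0+0+0+0+0 = 0.
Difference = 29 − 0 = 29.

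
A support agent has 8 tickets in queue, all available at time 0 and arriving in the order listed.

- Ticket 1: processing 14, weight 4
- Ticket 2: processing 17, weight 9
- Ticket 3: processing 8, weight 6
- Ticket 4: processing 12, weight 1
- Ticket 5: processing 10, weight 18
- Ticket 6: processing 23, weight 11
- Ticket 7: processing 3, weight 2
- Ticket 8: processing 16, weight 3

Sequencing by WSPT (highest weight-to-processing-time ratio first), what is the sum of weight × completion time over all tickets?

2019

WSPT (decreasing weight/processing-time ratio): Ticket 5 Ticket 3 Ticket 7 Ticket 2 Ticket 6 Ticket 1 Ticket 8 Ticket 4.
Ticket 5: finishes 10, weight 18, w·C = 180
Ticket 3: finishes 18, weight 6, w·C = 108
Ticket 7: finishes 21, weight 2, w·C = 42
Ticket 2: finishes 38, weight 9, w·C = 342
Ticket 6: finishes 61, weight 11, w·C = 671
Ticket 1: finishes 75, weight 4, w·C = 300
Ticket 8: finishes 91, weight 3, w·C = 273
Ticket 4: finishes 103, weight 1, w·C = 103
Sum = 180+108+42+342+671+300+273+103 = 2019.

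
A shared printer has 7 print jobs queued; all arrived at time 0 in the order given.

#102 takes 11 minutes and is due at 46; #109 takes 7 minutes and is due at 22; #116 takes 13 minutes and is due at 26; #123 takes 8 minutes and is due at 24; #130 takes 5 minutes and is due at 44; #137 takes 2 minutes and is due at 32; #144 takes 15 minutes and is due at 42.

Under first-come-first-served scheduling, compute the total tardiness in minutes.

FIFO (arrival order): #102 #109 #116 #123 #130 #137 #144.
#102: 0→11, due 46, tardiness 0
#109: 11→18, due 22, tardiness 0
#116: 18→31, due 26, tardiness 5
#123: 31→39, due 24, tardiness 15
#130: 39→44, due 44, tardiness 0
#137: 44→46, due 32, tardiness 14
#144: 46→61, due 42, tardiness 19
Sum = 0+0+5+15+0+14+19 = 53.

53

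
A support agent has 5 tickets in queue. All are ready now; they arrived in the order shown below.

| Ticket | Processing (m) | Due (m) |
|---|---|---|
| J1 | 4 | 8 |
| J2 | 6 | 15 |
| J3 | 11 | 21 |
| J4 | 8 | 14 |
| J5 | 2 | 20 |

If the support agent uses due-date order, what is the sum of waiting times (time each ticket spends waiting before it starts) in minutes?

54

EDD (increasing due date): J1 J4 J2 J5 J3.
J1: waits 0, runs 0→4
J4: waits 4, runs 4→12
J2: waits 12, runs 12→18
J5: waits 18, runs 18→20
J3: waits 20, runs 20→31
Sum = 0+4+12+18+20 = 54.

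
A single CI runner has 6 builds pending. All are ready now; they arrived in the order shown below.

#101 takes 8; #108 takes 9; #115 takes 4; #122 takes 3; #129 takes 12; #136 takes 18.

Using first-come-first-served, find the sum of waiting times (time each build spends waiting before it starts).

106

FIFO (arrival order): #101 #108 #115 #122 #129 #136.
#101: waits 0, runs 0→8
#108: waits 8, runs 8→17
#115: waits 17, runs 17→21
#122: waits 21, runs 21→24
#129: waits 24, runs 24→36
#136: waits 36, runs 36→54
Sum = 0+8+17+21+24+36 = 106.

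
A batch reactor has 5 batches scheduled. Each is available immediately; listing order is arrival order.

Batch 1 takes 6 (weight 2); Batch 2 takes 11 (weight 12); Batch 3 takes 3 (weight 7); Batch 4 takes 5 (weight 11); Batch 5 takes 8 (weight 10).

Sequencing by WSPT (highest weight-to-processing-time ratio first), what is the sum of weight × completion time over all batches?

WSPT (decreasing weight/processing-time ratio): Batch 3 Batch 4 Batch 5 Batch 2 Batch 1.
Batch 3: finishes 3, weight 7, w·C = 21
Batch 4: finishes 8, weight 11, w·C = 88
Batch 5: finishes 16, weight 10, w·C = 160
Batch 2: finishes 27, weight 12, w·C = 324
Batch 1: finishes 33, weight 2, w·C = 66
Sum = 21+88+160+324+66 = 659.

659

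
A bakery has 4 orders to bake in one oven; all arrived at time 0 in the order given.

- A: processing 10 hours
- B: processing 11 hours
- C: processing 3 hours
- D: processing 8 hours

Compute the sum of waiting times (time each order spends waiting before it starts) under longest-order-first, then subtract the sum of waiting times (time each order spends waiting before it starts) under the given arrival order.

LPT (decreasing processing time): B A D C.
B: waits 0, runs 0→11
A: waits 11, runs 11→21
D: waits 21, runs 21→29
C: waits 29, runs 29→32
Sum = 0+11+21+29 = 61.
FIFO (arrival order): A B C D.
A: waits 0, runs 0→10
B: waits 10, runs 10→21
C: waits 21, runs 21→24
D: waits 24, runs 24→32
Sum = 0+10+21+24 = 55.
Difference = 61 − 55 = 6.

6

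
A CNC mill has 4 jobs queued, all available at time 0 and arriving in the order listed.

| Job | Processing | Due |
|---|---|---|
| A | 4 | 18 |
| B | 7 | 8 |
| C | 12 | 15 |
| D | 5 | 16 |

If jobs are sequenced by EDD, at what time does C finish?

19

EDD (increasing due date): B C D A.
B: 0→7
C: 7→19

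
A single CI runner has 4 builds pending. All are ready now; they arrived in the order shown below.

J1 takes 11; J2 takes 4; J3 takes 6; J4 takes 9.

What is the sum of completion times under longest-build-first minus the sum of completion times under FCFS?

LPT (decreasing processing time): J1 J4 J3 J2.
J1: 0→11
J4: 11→20
J3: 20→26
J2: 26→30
Sum = 11+20+26+30 = 87.
FIFO (arrival order): J1 J2 J3 J4.
J1: 0→11
J2: 11→15
J3: 15→21
J4: 21→30
Sum = 11+15+21+30 = 77.
Difference = 87 − 77 = 10.

10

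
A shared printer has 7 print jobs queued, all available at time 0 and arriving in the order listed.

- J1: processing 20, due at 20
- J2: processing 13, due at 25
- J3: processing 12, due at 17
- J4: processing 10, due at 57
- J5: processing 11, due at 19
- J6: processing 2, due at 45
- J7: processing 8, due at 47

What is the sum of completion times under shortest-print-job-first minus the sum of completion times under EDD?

SPT (increasing processing time): J6 J7 J4 J5 J3 J2 J1.
J6: 0→2
J7: 2→10
J4: 10→20
J5: 20→31
J3: 31→43
J2: 43→56
J1: 56→76
Sum = 2+10+20+31+43+56+76 = 238.
EDD (increasing due date): J3 J5 J1 J2 J6 J7 J4.
J3: 0→12
J5: 12→23
J1: 23→43
J2: 43→56
J6: 56→58
J7: 58→66
J4: 66→76
Sum = 12+23+43+56+58+66+76 = 334.
Difference = 238 − 334 = -96.

-96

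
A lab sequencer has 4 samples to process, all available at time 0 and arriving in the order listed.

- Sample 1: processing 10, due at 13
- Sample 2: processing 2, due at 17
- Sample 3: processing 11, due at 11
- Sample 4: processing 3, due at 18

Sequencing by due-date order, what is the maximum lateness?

EDD (increasing due date): Sample 3 Sample 1 Sample 2 Sample 4.
Sample 3: 0→11, due 11, lateness 0
Sample 1: 11→21, due 13, lateness 8
Sample 2: 21→23, due 17, lateness 6
Sample 4: 23→26, due 18, lateness 8
Maximum = 8.

8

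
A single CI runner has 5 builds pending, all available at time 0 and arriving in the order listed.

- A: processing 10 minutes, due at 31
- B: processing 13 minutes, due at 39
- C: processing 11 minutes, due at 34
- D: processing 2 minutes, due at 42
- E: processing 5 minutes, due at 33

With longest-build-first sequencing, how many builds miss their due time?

2

LPT (decreasing processing time): B C A E D.
B: 0→13, due 39, tardiness 0
C: 13→24, due 34, tardiness 0
A: 24→34, due 31, tardiness 3
E: 34→39, due 33, tardiness 6
D: 39→41, due 42, tardiness 0
Late builds: 2.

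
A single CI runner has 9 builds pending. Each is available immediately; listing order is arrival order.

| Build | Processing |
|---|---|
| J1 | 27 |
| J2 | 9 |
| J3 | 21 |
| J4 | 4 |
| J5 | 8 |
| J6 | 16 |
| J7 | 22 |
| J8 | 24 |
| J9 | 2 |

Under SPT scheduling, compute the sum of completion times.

SPT (increasing processing time): J9 J4 J5 J2 J6 J3 J7 J8 J1.
J9: 0→2
J4: 2→6
J5: 6→14
J2: 14→23
J6: 23→39
J3: 39→60
J7: 60→82
J8: 82→106
J1: 106→133
Sum = 2+6+14+23+39+60+82+106+133 = 465.

465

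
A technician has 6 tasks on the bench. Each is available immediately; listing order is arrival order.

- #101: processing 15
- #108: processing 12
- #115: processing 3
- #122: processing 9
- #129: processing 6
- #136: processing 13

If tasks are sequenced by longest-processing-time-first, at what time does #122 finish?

LPT (decreasing processing time): #101 #136 #108 #122 #129 #115.
#101: 0→15
#136: 15→28
#108: 28→40
#122: 40→49

49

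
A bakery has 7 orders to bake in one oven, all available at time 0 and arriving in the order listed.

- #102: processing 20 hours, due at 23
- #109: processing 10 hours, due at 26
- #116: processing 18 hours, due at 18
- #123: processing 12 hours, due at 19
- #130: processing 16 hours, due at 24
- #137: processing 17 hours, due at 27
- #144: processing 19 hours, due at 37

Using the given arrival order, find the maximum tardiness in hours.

FIFO (arrival order): #102 #109 #116 #123 #130 #137 #144.
#102: 0→20, due 23, tardiness 0
#109: 20→30, due 26, tardiness 4
#116: 30→48, due 18, tardiness 30
#123: 48→60, due 19, tardiness 41
#130: 60→76, due 24, tardiness 52
#137: 76→93, due 27, tardiness 66
#144: 93→112, due 37, tardiness 75
Maximum = 75.

75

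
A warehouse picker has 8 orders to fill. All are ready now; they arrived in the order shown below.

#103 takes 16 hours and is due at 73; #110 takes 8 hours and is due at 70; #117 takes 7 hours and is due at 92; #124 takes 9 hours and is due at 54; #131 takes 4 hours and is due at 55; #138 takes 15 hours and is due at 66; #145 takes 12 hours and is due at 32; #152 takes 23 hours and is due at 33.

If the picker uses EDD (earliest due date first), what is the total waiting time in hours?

360

EDD (increasing due date): #145 #152 #124 #131 #138 #110 #103 #117.
#145: waits 0, runs 0→12
#152: waits 12, runs 12→35
#124: waits 35, runs 35→44
#131: waits 44, runs 44→48
#138: waits 48, runs 48→63
#110: waits 63, runs 63→71
#103: waits 71, runs 71→87
#117: waits 87, runs 87→94
Sum = 0+12+35+44+48+63+71+87 = 360.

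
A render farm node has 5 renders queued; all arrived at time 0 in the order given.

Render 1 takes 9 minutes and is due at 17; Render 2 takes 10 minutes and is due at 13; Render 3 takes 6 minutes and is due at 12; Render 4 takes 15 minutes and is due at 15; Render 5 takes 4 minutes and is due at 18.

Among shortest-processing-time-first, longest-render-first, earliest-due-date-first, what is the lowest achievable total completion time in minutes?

SPT (increasing processing time): Render 5 Render 3 Render 1 Render 2 Render 4.
Render 5: 0→4
Render 3: 4→10
Render 1: 10→19
Render 2: 19→29
Render 4: 29→44
Sum = 4+10+19+29+44 = 106.
LPT (decreasing processing time): Render 4 Render 2 Render 1 Render 3 Render 5.
Render 4: 0→15
Render 2: 15→25
Render 1: 25→34
Render 3: 34→40
Render 5: 40→44
Sum = 15+25+34+40+44 = 158.
EDD (increasing due date): Render 3 Render 2 Render 4 Render 1 Render 5.
Render 3: 0→6
Render 2: 6→16
Render 4: 16→31
Render 1: 31→40
Render 5: 40→44
Sum = 6+16+31+40+44 = 137.
SPT 106, LPT 158, EDD 137 → minimum 106.

106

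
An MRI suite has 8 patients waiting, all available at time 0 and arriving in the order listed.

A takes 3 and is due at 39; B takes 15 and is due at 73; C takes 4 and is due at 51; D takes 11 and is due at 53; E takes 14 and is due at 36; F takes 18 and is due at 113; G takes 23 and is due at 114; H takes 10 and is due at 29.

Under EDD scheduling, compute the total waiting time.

266

EDD (increasing due date): H E A C D B F G.
H: waits 0, runs 0→10
E: waits 10, runs 10→24
A: waits 24, runs 24→27
C: waits 27, runs 27→31
D: waits 31, runs 31→42
B: waits 42, runs 42→57
F: waits 57, runs 57→75
G: waits 75, runs 75→98
Sum = 0+10+24+27+31+42+57+75 = 266.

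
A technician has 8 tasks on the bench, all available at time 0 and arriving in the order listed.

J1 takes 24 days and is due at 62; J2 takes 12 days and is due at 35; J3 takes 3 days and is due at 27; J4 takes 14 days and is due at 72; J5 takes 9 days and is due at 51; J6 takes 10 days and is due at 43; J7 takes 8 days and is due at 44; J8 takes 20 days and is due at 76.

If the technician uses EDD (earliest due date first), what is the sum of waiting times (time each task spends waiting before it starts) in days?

264

EDD (increasing due date): J3 J2 J6 J7 J5 J1 J4 J8.
J3: waits 0, runs 0→3
J2: waits 3, runs 3→15
J6: waits 15, runs 15→25
J7: waits 25, runs 25→33
J5: waits 33, runs 33→42
J1: waits 42, runs 42→66
J4: waits 66, runs 66→80
J8: waits 80, runs 80→100
Sum = 0+3+15+25+33+42+66+80 = 264.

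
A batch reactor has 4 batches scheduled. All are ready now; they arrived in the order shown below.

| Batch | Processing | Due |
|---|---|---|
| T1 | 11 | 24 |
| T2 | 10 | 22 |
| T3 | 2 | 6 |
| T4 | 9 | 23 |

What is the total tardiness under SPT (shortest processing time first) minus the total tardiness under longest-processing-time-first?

-25

SPT (increasing processing time): T3 T4 T2 T1.
T3: 0→2, due 6, tardiness 0
T4: 2→11, due 23, tardiness 0
T2: 11→21, due 22, tardiness 0
T1: 21→32, due 24, tardiness 8
Sum = 0+0+0+8 = 8.
LPT (decreasing processing time): T1 T2 T4 T3.
T1: 0→11, due 24, tardiness 0
T2: 11→21, due 22, tardiness 0
T4: 21→30, due 23, tardiness 7
T3: 30→32, due 6, tardiness 26
Sum = 0+0+7+26 = 33.
Difference = 8 − 33 = -25.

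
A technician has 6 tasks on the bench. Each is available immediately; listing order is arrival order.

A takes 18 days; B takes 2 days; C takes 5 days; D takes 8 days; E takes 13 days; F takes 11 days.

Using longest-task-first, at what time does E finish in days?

LPT (decreasing processing time): A E F D C B.
A: 0→18
E: 18→31

31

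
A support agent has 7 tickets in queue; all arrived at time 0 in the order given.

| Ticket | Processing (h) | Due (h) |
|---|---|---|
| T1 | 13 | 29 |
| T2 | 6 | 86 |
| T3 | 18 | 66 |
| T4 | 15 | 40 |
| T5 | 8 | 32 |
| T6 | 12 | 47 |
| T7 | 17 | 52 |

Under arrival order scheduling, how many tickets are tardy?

FIFO (arrival order): T1 T2 T3 T4 T5 T6 T7.
T1: 0→13, due 29, tardiness 0
T2: 13→19, due 86, tardiness 0
T3: 19→37, due 66, tardiness 0
T4: 37→52, due 40, tardiness 12
T5: 52→60, due 32, tardiness 28
T6: 60→72, due 47, tardiness 25
T7: 72→89, due 52, tardiness 37
Late tickets: 4.

4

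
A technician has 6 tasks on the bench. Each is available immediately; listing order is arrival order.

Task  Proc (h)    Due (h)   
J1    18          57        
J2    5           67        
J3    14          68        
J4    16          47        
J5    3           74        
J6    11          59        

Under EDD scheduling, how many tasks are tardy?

EDD (increasing due date): J4 J1 J6 J2 J3 J5.
J4: 0→16, due 47, tardiness 0
J1: 16→34, due 57, tardiness 0
J6: 34→45, due 59, tardiness 0
J2: 45→50, due 67, tardiness 0
J3: 50→64, due 68, tardiness 0
J5: 64→67, due 74, tardiness 0
Late tasks: 0.

0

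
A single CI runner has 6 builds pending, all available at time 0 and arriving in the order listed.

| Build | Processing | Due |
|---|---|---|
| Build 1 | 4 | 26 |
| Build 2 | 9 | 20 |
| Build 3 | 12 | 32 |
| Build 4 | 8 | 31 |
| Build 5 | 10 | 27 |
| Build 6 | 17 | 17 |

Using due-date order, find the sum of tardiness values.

EDD (increasing due date): Build 6 Build 2 Build 1 Build 5 Build 4 Build 3.
Build 6: 0→17, due 17, tardiness 0
Build 2: 17→26, due 20, tardiness 6
Build 1: 26→30, due 26, tardiness 4
Build 5: 30→40, due 27, tardiness 13
Build 4: 40→48, due 31, tardiness 17
Build 3: 48→60, due 32, tardiness 28
Sum = 0+6+4+13+17+28 = 68.

68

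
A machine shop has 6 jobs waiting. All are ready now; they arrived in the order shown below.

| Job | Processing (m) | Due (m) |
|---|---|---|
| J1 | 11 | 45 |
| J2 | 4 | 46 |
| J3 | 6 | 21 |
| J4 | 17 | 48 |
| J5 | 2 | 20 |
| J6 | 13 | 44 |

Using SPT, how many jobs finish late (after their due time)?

1

SPT (increasing processing time): J5 J2 J3 J1 J6 J4.
J5: 0→2, due 20, tardiness 0
J2: 2→6, due 46, tardiness 0
J3: 6→12, due 21, tardiness 0
J1: 12→23, due 45, tardiness 0
J6: 23→36, due 44, tardiness 0
J4: 36→53, due 48, tardiness 5
Late jobs: 1.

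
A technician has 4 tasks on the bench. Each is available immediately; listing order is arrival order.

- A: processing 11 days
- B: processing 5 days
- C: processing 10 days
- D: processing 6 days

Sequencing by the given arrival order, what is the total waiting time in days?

53

FIFO (arrival order): A B C D.
A: waits 0, runs 0→11
B: waits 11, runs 11→16
C: waits 16, runs 16→26
D: waits 26, runs 26→32
Sum = 0+11+16+26 = 53.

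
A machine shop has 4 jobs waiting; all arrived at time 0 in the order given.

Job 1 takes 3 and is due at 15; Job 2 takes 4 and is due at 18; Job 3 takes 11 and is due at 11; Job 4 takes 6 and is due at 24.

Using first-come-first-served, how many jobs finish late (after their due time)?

FIFO (arrival order): Job 1 Job 2 Job 3 Job 4.
Job 1: 0→3, due 15, tardiness 0
Job 2: 3→7, due 18, tardiness 0
Job 3: 7→18, due 11, tardiness 7
Job 4: 18→24, due 24, tardiness 0
Late jobs: 1.

1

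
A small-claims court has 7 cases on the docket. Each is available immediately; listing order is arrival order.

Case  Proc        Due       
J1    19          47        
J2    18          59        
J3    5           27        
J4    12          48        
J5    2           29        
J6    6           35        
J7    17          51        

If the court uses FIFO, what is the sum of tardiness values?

103

FIFO (arrival order): J1 J2 J3 J4 J5 J6 J7.
J1: 0→19, due 47, tardiness 0
J2: 19→37, due 59, tardiness 0
J3: 37→42, due 27, tardiness 15
J4: 42→54, due 48, tardiness 6
J5: 54→56, due 29, tardiness 27
J6: 56→62, due 35, tardiness 27
J7: 62→79, due 51, tardiness 28
Sum = 0+0+15+6+27+27+28 = 103.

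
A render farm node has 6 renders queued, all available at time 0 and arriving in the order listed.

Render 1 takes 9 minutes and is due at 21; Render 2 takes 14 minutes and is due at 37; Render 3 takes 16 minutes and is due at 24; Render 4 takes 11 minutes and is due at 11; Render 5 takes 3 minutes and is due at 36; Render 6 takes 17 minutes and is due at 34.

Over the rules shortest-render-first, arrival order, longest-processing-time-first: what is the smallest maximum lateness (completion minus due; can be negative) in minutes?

36

SPT (increasing processing time): Render 5 Render 1 Render 4 Render 2 Render 3 Render 6.
Render 5: 0→3, due 36, lateness -33
Render 1: 3→12, due 21, lateness -9
Render 4: 12→23, due 11, lateness 12
Render 2: 23→37, due 37, lateness 0
Render 3: 37→53, due 24, lateness 29
Render 6: 53→70, due 34, lateness 36
Maximum = 36.
FIFO (arrival order): Render 1 Render 2 Render 3 Render 4 Render 5 Render 6.
Render 1: 0→9, due 21, lateness -12
Render 2: 9→23, due 37, lateness -14
Render 3: 23→39, due 24, lateness 15
Render 4: 39→50, due 11, lateness 39
Render 5: 50→53, due 36, lateness 17
Render 6: 53→70, due 34, lateness 36
Maximum = 39.
LPT (decreasing processing time): Render 6 Render 3 Render 2 Render 4 Render 1 Render 5.
Render 6: 0→17, due 34, lateness -17
Render 3: 17→33, due 24, lateness 9
Render 2: 33→47, due 37, lateness 10
Render 4: 47→58, due 11, lateness 47
Render 1: 58→67, due 21, lateness 46
Render 5: 67→70, due 36, lateness 34
Maximum = 47.
SPT 36, FIFO 39, LPT 47 → minimum 36.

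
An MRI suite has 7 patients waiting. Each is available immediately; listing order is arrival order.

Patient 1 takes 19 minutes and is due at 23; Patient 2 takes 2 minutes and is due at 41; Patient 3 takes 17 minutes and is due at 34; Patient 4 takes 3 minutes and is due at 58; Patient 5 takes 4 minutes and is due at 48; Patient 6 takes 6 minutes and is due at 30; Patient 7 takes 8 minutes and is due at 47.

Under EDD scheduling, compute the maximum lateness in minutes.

8

EDD (increasing due date): Patient 1 Patient 6 Patient 3 Patient 2 Patient 7 Patient 5 Patient 4.
Patient 1: 0→19, due 23, lateness -4
Patient 6: 19→25, due 30, lateness -5
Patient 3: 25→42, due 34, lateness 8
Patient 2: 42→44, due 41, lateness 3
Patient 7: 44→52, due 47, lateness 5
Patient 5: 52→56, due 48, lateness 8
Patient 4: 56→59, due 58, lateness 1
Maximum = 8.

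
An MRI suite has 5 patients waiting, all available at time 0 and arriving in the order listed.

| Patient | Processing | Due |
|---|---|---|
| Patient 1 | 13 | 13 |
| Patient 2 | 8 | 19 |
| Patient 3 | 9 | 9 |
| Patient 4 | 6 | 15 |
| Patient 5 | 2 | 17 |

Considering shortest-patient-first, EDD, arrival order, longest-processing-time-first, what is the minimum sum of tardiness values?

41

SPT (increasing processing time): Patient 5 Patient 4 Patient 2 Patient 3 Patient 1.
Patient 5: 0→2, due 17, tardiness 0
Patient 4: 2→8, due 15, tardiness 0
Patient 2: 8→16, due 19, tardiness 0
Patient 3: 16→25, due 9, tardiness 16
Patient 1: 25→38, due 13, tardiness 25
Sum = 0+0+0+16+25 = 41.
EDD (increasing due date): Patient 3 Patient 1 Patient 4 Patient 5 Patient 2.
Patient 3: 0→9, due 9, tardiness 0
Patient 1: 9→22, due 13, tardiness 9
Patient 4: 22→28, due 15, tardiness 13
Patient 5: 28→30, due 17, tardiness 13
Patient 2: 30→38, due 19, tardiness 19
Sum = 0+9+13+13+19 = 54.
FIFO (arrival order): Patient 1 Patient 2 Patient 3 Patient 4 Patient 5.
Patient 1: 0→13, due 13, tardiness 0
Patient 2: 13→21, due 19, tardiness 2
Patient 3: 21→30, due 9, tardiness 21
Patient 4: 30→36, due 15, tardiness 21
Patient 5: 36→38, due 17, tardiness 21
Sum = 0+2+21+21+21 = 65.
LPT (decreasing processing time): Patient 1 Patient 3 Patient 2 Patient 4 Patient 5.
Patient 1: 0→13, due 13, tardiness 0
Patient 3: 13→22, due 9, tardiness 13
Patient 2: 22→30, due 19, tardiness 11
Patient 4: 30→36, due 15, tardiness 21
Patient 5: 36→38, due 17, tardiness 21
Sum = 0+13+11+21+21 = 66.
SPT 41, EDD 54, FIFO 65, LPT 66 → minimum 41.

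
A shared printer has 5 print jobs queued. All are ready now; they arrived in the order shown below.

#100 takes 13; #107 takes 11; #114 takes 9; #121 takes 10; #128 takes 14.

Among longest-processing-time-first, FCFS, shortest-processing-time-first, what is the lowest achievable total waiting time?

101

LPT (decreasing processing time): #128 #100 #107 #121 #114.
#128: waits 0, runs 0→14
#100: waits 14, runs 14→27
#107: waits 27, runs 27→38
#121: waits 38, runs 38→48
#114: waits 48, runs 48→57
Sum = 0+14+27+38+48 = 127.
FIFO (arrival order): #100 #107 #114 #121 #128.
#100: waits 0, runs 0→13
#107: waits 13, runs 13→24
#114: waits 24, runs 24→33
#121: waits 33, runs 33→43
#128: waits 43, runs 43→57
Sum = 0+13+24+33+43 = 113.
SPT (increasing processing time): #114 #121 #107 #100 #128.
#114: waits 0, runs 0→9
#121: waits 9, runs 9→19
#107: waits 19, runs 19→30
#100: waits 30, runs 30→43
#128: waits 43, runs 43→57
Sum = 0+9+19+30+43 = 101.
LPT 127, FIFO 113, SPT 101 → minimum 101.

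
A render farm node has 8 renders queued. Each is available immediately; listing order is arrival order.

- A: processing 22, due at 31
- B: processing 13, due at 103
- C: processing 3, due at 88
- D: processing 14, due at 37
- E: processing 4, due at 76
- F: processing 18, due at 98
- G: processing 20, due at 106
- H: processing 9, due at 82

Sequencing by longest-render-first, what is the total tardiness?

90

LPT (decreasing processing time): A G F D B H E C.
A: 0→22, due 31, tardiness 0
G: 22→42, due 106, tardiness 0
F: 42→60, due 98, tardiness 0
D: 60→74, due 37, tardiness 37
B: 74→87, due 103, tardiness 0
H: 87→96, due 82, tardiness 14
E: 96→100, due 76, tardiness 24
C: 100→103, due 88, tardiness 15
Sum = 0+0+0+37+0+14+24+15 = 90.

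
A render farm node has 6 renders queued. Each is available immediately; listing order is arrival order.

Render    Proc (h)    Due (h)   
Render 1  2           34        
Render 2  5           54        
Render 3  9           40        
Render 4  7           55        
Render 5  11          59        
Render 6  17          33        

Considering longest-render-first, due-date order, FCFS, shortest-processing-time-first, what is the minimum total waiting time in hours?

LPT (decreasing processing time): Render 6 Render 5 Render 3 Render 4 Render 2 Render 1.
Render 6: waits 0, runs 0→17
Render 5: waits 17, runs 17→28
Render 3: waits 28, runs 28→37
Render 4: waits 37, runs 37→44
Render 2: waits 44, runs 44→49
Render 1: waits 49, runs 49→51
Sum = 0+17+28+37+44+49 = 175.
EDD (increasing due date): Render 6 Render 1 Render 3 Render 2 Render 4 Render 5.
Render 6: waits 0, runs 0→17
Render 1: waits 17, runs 17→19
Render 3: waits 19, runs 19→28
Render 2: waits 28, runs 28→33
Render 4: waits 33, runs 33→40
Render 5: waits 40, runs 40→51
Sum = 0+17+19+28+33+40 = 137.
FIFO (arrival order): Render 1 Render 2 Render 3 Render 4 Render 5 Render 6.
Render 1: waits 0, runs 0→2
Render 2: waits 2, runs 2→7
Render 3: waits 7, runs 7→16
Render 4: waits 16, runs 16→23
Render 5: waits 23, runs 23→34
Render 6: waits 34, runs 34→51
Sum = 0+2+7+16+23+34 = 82.
SPT (increasing processing time): Render 1 Render 2 Render 4 Render 3 Render 5 Render 6.
Render 1: waits 0, runs 0→2
Render 2: waits 2, runs 2→7
Render 4: waits 7, runs 7→14
Render 3: waits 14, runs 14→23
Render 5: waits 23, runs 23→34
Render 6: waits 34, runs 34→51
Sum = 0+2+7+14+23+34 = 80.
LPT 175, EDD 137, FIFO 82, SPT 80 → minimum 80.

80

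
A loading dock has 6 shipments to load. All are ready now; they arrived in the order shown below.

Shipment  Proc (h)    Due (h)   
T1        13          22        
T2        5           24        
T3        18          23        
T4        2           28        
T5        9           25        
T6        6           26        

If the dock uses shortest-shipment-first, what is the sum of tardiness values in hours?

43

SPT (increasing processing time): T4 T2 T6 T5 T1 T3.
T4: 0→2, due 28, tardiness 0
T2: 2→7, due 24, tardiness 0
T6: 7→13, due 26, tardiness 0
T5: 13→22, due 25, tardiness 0
T1: 22→35, due 22, tardiness 13
T3: 35→53, due 23, tardiness 30
Sum = 0+0+0+0+13+30 = 43.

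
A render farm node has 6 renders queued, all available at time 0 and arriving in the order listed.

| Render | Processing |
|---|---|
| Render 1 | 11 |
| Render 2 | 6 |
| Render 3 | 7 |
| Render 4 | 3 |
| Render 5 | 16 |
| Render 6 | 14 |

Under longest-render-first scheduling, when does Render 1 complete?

41

LPT (decreasing processing time): Render 5 Render 6 Render 1 Render 3 Render 2 Render 4.
Render 5: 0→16
Render 6: 16→30
Render 1: 30→41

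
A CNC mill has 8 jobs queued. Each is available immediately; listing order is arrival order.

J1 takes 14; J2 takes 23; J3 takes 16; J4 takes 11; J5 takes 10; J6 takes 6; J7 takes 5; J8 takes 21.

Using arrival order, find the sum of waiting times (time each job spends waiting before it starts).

FIFO (arrival order): J1 J2 J3 J4 J5 J6 J7 J8.
J1: waits 0, runs 0→14
J2: waits 14, runs 14→37
J3: waits 37, runs 37→53
J4: waits 53, runs 53→64
J5: waits 64, runs 64→74
J6: waits 74, runs 74→80
J7: waits 80, runs 80→85
J8: waits 85, runs 85→106
Sum = 0+14+37+53+64+74+80+85 = 407.

407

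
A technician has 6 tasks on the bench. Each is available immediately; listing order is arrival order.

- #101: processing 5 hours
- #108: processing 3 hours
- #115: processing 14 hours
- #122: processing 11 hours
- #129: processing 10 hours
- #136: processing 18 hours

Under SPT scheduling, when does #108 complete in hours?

3

SPT (increasing processing time): #108 #101 #129 #122 #115 #136.
#108: 0→3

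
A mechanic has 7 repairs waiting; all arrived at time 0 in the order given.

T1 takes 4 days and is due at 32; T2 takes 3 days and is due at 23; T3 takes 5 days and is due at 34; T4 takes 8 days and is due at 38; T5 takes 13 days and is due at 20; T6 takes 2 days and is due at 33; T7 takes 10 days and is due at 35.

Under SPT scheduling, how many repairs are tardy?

1

SPT (increasing processing time): T6 T2 T1 T3 T4 T7 T5.
T6: 0→2, due 33, tardiness 0
T2: 2→5, due 23, tardiness 0
T1: 5→9, due 32, tardiness 0
T3: 9→14, due 34, tardiness 0
T4: 14→22, due 38, tardiness 0
T7: 22→32, due 35, tardiness 0
T5: 32→45, due 20, tardiness 25
Late repairs: 1.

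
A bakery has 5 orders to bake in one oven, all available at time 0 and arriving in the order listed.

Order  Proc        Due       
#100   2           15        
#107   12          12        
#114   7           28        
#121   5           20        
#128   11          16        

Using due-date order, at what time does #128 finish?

25

EDD (increasing due date): #107 #100 #128 #121 #114.
#107: 0→12
#100: 12→14
#128: 14→25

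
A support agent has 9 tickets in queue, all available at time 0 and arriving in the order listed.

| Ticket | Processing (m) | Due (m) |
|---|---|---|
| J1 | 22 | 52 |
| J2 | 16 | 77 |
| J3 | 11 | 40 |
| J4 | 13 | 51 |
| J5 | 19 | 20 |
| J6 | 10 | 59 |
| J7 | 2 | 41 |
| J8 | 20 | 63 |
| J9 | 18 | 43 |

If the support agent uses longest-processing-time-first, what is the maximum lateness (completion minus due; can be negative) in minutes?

90

LPT (decreasing processing time): J1 J8 J5 J9 J2 J4 J3 J6 J7.
J1: 0→22, due 52, lateness -30
J8: 22→42, due 63, lateness -21
J5: 42→61, due 20, lateness 41
J9: 61→79, due 43, lateness 36
J2: 79→95, due 77, lateness 18
J4: 95→108, due 51, lateness 57
J3: 108→119, due 40, lateness 79
J6: 119→129, due 59, lateness 70
J7: 129→131, due 41, lateness 90
Maximum = 90.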